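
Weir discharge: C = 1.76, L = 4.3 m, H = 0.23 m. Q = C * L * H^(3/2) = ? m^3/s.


Q = C * L * H^(3/2) = 1.76 * 4.3 * 0.23^1.5 = 1.76 * 4.3 * 0.110304

0.8348 m^3/s


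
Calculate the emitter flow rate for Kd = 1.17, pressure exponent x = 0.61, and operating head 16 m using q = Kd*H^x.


q = Kd * H^x = 1.17 * 16^0.61 = 1.17 * 5.426417

6.3489 L/h


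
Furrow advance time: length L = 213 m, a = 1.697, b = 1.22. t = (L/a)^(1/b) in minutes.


t = (L/a)^(1/b)
t = (213/1.697)^(1/1.22)
t = 125.515616^(1/1.22)

52.5102 min


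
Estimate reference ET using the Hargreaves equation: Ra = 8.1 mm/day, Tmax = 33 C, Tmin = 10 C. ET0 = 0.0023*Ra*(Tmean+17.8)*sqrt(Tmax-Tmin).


Tmean = (Tmax + Tmin)/2 = (33 + 10)/2 = 21.5
ET0 = 0.0023 * 8.1 * (21.5 + 17.8) * sqrt(33 - 10)
ET0 = 0.0023 * 8.1 * 39.3 * 4.795832

3.5113 mm/day


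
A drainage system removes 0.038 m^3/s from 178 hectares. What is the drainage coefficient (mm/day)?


DC = Q * 86400 / (A * 10000) * 1000
DC = 0.038 * 86400 / (178 * 10000) * 1000
DC = 3283200.0000 / 1780000

1.8445 mm/day


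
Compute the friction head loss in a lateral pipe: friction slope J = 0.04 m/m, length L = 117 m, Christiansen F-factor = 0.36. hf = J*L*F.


hf = J * L * F = 0.04 * 117 * 0.36 = 1.6848 m

1.6848 m


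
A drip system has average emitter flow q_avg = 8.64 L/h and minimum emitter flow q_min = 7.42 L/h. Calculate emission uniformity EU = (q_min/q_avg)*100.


EU = (q_min/q_avg)*100 = (7.42/8.64)*100 = 85.8796%

85.8796 %


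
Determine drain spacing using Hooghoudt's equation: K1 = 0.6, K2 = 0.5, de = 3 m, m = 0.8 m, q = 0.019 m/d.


S^2 = 8*K2*de*m/q + 4*K1*m^2/q
S^2 = 8*0.5*3*0.8/0.019 + 4*0.6*0.8^2/0.019
S = sqrt(586.1053)

24.2096 m


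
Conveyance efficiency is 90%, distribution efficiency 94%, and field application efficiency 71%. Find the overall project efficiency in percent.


Ec = 0.9, Eb = 0.94, Ea = 0.71
E = 0.9 * 0.94 * 0.71 * 100 = 60.0660%

60.0660 %


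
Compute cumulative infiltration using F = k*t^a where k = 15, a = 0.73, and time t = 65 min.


F = k * t^a = 15 * 65^0.73
F = 15 * 21.058467

315.8770 mm


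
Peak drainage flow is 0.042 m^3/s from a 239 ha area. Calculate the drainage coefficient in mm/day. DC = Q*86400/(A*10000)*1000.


DC = Q * 86400 / (A * 10000) * 1000
DC = 0.042 * 86400 / (239 * 10000) * 1000
DC = 3628800.0000 / 2390000

1.5183 mm/day


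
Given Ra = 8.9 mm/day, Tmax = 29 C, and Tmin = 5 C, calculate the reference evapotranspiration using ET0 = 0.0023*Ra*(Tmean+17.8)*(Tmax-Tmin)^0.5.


Tmean = (Tmax + Tmin)/2 = (29 + 5)/2 = 17.0
ET0 = 0.0023 * 8.9 * (17.0 + 17.8) * sqrt(29 - 5)
ET0 = 0.0023 * 8.9 * 34.8 * 4.898979

3.4898 mm/day


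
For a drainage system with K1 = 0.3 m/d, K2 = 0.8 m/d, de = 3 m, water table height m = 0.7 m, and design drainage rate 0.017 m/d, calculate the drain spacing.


S^2 = 8*K2*de*m/q + 4*K1*m^2/q
S^2 = 8*0.8*3*0.7/0.017 + 4*0.3*0.7^2/0.017
S = sqrt(825.1765)

28.7259 m


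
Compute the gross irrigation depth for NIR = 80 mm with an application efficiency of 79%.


Ea = 79% = 0.79
GID = NIR / Ea = 80 / 0.79 = 101.2658 mm

101.2658 mm


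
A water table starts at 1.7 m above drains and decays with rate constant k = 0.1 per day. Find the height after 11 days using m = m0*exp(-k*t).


m = m0 * exp(-k*t)
m = 1.7 * exp(-0.1 * 11)
m = 1.7 * exp(-1.1000)

0.5659 m


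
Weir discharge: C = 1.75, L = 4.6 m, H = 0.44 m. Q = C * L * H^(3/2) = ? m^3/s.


Q = C * L * H^(3/2) = 1.75 * 4.6 * 0.44^1.5 = 1.75 * 4.6 * 0.291863

2.3495 m^3/s


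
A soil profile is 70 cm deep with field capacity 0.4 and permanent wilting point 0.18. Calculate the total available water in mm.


AWC = (FC - PWP) * d * 10
AWC = (0.4 - 0.18) * 70 * 10
AWC = 0.2200 * 70 * 10

154.0000 mm


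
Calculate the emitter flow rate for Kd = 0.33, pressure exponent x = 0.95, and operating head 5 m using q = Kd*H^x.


q = Kd * H^x = 0.33 * 5^0.95 = 0.33 * 4.613404

1.5224 L/h


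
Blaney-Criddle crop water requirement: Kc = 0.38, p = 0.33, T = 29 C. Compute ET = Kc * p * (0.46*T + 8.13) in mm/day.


ET = Kc * p * (0.46*T + 8.13)
ET = 0.38 * 0.33 * (0.46*29 + 8.13)
ET = 0.38 * 0.33 * 21.4700

2.6923 mm/day


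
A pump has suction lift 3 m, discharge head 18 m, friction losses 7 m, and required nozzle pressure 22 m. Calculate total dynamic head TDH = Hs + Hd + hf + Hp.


TDH = Hs + Hd + hf + Hp = 3 + 18 + 7 + 22 = 50

50 m


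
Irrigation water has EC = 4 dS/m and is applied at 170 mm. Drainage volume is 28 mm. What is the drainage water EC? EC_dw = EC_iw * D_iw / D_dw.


EC_dw = EC_iw * D_iw / D_dw
EC_dw = 4 * 170 / 28
EC_dw = 680 / 28

24.2857 dS/m


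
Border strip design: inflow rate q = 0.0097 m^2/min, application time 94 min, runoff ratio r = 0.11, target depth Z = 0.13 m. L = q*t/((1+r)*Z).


L = q*t/((1+r)*Z)
L = 0.0097*94/((1+0.11)*0.13)
L = 0.9118/0.1443

6.3188 m


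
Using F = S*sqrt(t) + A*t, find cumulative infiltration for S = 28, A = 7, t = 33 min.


F = S*sqrt(t) + A*t
F = 28*sqrt(33) + 7*33
F = 28*5.744563 + 231

391.8478 mm


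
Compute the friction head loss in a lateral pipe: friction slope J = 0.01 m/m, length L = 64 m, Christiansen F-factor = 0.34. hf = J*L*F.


hf = J * L * F = 0.01 * 64 * 0.34 = 0.2176 m

0.2176 m


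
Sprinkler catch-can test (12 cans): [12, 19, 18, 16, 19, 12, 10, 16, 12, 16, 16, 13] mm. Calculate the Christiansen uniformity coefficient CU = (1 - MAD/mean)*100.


mean = 14.916667 mm
MAD = 2.597222 mm
CU = (1 - 2.597222/14.916667)*100

82.5885 %


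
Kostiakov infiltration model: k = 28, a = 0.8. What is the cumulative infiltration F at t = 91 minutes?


F = k * t^a = 28 * 91^0.8
F = 28 * 36.917571

1033.6920 mm


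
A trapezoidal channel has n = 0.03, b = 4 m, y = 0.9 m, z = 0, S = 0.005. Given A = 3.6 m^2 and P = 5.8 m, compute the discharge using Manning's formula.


R = A/P = 3.6/5.8 = 0.620690
Q = (1/0.03) * 3.6 * 0.620690^(2/3) * 0.005^0.5

6.1742 m^3/s


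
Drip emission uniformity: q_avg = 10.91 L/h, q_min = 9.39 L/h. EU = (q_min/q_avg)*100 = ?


EU = (q_min/q_avg)*100 = (9.39/10.91)*100 = 86.0678%

86.0678 %


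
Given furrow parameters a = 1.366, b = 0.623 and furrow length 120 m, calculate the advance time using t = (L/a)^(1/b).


t = (L/a)^(1/b)
t = (120/1.366)^(1/0.623)
t = 87.847731^(1/0.623)

1318.1133 min


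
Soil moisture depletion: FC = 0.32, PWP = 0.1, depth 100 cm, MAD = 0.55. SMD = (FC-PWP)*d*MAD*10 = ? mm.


SMD = (FC - PWP) * d * MAD * 10
SMD = (0.32 - 0.1) * 100 * 0.55 * 10
SMD = 0.2200 * 100 * 0.55 * 10

121.0000 mm


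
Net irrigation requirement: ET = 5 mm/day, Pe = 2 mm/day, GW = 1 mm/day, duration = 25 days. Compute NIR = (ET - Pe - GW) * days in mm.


Daily deficit = ET - Pe - GW = 5 - 2 - 1 = 2 mm/day
NIR = 2 * 25 = 50 mm

50.0000 mm


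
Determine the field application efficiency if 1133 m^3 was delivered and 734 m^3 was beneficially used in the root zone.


Ea = V_root / V_field * 100 = 734 / 1133 * 100 = 64.7838%

64.7838 %


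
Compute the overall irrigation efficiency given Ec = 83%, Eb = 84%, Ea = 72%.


Ec = 0.83, Eb = 0.84, Ea = 0.72
E = 0.83 * 0.84 * 0.72 * 100 = 50.1984%

50.1984 %


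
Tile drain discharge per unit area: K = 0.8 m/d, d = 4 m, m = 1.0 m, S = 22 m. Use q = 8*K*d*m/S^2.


q = 8*K*d*m/S^2
q = 8*0.8*4*1.0/22^2
q = 25.6000 / 484

0.0529 m/d


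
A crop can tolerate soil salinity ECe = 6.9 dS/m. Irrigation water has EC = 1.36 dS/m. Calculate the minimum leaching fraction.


LR = ECiw / (5*ECe - ECiw)
LR = 1.36 / (5*6.9 - 1.36)
LR = 1.36 / 33.1400

0.0410


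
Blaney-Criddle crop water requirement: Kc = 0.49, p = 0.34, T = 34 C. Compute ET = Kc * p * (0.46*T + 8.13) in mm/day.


ET = Kc * p * (0.46*T + 8.13)
ET = 0.49 * 0.34 * (0.46*34 + 8.13)
ET = 0.49 * 0.34 * 23.7700

3.9601 mm/day


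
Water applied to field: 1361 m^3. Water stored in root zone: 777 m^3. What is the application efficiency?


Ea = V_root / V_field * 100 = 777 / 1361 * 100 = 57.0904%

57.0904 %


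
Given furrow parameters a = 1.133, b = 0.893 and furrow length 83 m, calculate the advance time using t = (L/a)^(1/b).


t = (L/a)^(1/b)
t = (83/1.133)^(1/0.893)
t = 73.256840^(1/0.893)

122.5451 min


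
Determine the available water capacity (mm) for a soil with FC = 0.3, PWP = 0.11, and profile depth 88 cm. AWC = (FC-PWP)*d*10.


AWC = (FC - PWP) * d * 10
AWC = (0.3 - 0.11) * 88 * 10
AWC = 0.1900 * 88 * 10

167.2000 mm


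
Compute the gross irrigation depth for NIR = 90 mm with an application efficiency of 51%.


Ea = 51% = 0.51
GID = NIR / Ea = 90 / 0.51 = 176.4706 mm

176.4706 mm


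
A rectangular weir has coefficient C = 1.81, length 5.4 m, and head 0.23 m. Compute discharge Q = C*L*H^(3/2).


Q = C * L * H^(3/2) = 1.81 * 5.4 * 0.23^1.5 = 1.81 * 5.4 * 0.110304

1.0781 m^3/s


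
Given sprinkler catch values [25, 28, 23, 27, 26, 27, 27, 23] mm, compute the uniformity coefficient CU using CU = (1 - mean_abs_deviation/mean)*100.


mean = 25.750000 mm
MAD = 1.562500 mm
CU = (1 - 1.562500/25.750000)*100

93.9320 %


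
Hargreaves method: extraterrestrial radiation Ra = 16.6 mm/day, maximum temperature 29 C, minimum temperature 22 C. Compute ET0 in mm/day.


Tmean = (Tmax + Tmin)/2 = (29 + 22)/2 = 25.5
ET0 = 0.0023 * 16.6 * (25.5 + 17.8) * sqrt(29 - 22)
ET0 = 0.0023 * 16.6 * 43.3 * 2.645751

4.3739 mm/day


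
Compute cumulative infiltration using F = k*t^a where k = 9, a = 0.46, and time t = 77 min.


F = k * t^a = 9 * 77^0.46
F = 9 * 7.375403

66.3786 mm


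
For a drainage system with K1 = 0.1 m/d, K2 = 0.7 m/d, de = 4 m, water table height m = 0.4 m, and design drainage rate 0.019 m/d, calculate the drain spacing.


S^2 = 8*K2*de*m/q + 4*K1*m^2/q
S^2 = 8*0.7*4*0.4/0.019 + 4*0.1*0.4^2/0.019
S = sqrt(474.9474)

21.7933 m


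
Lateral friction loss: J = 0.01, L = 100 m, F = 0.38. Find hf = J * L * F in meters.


hf = J * L * F = 0.01 * 100 * 0.38 = 0.3800 m

0.3800 m


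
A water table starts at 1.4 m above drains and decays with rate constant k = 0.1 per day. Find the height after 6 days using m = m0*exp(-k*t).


m = m0 * exp(-k*t)
m = 1.4 * exp(-0.1 * 6)
m = 1.4 * exp(-0.6000)

0.7683 m


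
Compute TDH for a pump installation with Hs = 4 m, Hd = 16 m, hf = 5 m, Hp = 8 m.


TDH = Hs + Hd + hf + Hp = 4 + 16 + 5 + 8 = 33

33 m


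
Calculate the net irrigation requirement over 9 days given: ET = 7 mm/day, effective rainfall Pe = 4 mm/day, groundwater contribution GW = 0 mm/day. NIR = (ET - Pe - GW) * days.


Daily deficit = ET - Pe - GW = 7 - 4 - 0 = 3 mm/day
NIR = 3 * 9 = 27 mm

27.0000 mm


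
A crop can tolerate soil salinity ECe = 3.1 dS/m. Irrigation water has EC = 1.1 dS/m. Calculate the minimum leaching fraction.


LR = ECiw / (5*ECe - ECiw)
LR = 1.1 / (5*3.1 - 1.1)
LR = 1.1 / 14.4000

0.0764


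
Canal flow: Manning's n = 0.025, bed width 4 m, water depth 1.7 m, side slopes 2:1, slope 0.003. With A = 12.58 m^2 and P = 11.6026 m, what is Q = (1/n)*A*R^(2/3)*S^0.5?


R = A/P = 12.58/11.6026 = 1.084240
Q = (1/0.025) * 12.58 * 1.084240^(2/3) * 0.003^0.5

29.0883 m^3/s


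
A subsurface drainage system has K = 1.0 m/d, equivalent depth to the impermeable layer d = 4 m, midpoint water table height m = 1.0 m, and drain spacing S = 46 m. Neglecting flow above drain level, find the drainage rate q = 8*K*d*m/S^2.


q = 8*K*d*m/S^2
q = 8*1.0*4*1.0/46^2
q = 32.0000 / 2116

0.0151 m/d


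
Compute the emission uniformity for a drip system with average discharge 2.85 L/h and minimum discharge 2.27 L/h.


EU = (q_min/q_avg)*100 = (2.27/2.85)*100 = 79.6491%

79.6491 %


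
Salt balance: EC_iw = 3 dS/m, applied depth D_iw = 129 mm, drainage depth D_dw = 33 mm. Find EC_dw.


EC_dw = EC_iw * D_iw / D_dw
EC_dw = 3 * 129 / 33
EC_dw = 387 / 33

11.7273 dS/m


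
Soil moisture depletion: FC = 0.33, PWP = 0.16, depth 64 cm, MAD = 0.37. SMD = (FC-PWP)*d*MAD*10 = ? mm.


SMD = (FC - PWP) * d * MAD * 10
SMD = (0.33 - 0.16) * 64 * 0.37 * 10
SMD = 0.1700 * 64 * 0.37 * 10

40.2560 mm


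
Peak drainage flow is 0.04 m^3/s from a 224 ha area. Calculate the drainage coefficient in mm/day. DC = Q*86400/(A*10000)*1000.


DC = Q * 86400 / (A * 10000) * 1000
DC = 0.04 * 86400 / (224 * 10000) * 1000
DC = 3456000.0000 / 2240000

1.5429 mm/day


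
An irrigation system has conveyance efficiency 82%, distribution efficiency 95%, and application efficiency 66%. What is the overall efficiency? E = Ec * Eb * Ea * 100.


Ec = 0.82, Eb = 0.95, Ea = 0.66
E = 0.82 * 0.95 * 0.66 * 100 = 51.4140%

51.4140 %


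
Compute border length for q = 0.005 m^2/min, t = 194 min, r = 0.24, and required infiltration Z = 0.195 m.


L = q*t/((1+r)*Z)
L = 0.005*194/((1+0.24)*0.195)
L = 0.97/0.2418

4.0116 m


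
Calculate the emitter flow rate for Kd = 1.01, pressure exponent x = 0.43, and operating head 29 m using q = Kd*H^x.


q = Kd * H^x = 1.01 * 29^0.43 = 1.01 * 4.254330

4.2969 L/h


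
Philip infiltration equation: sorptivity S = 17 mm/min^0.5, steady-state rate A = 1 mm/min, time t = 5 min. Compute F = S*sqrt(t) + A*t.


F = S*sqrt(t) + A*t
F = 17*sqrt(5) + 1*5
F = 17*2.236068 + 5

43.0132 mm


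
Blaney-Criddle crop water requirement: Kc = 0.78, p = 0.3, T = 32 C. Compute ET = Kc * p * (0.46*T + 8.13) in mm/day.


ET = Kc * p * (0.46*T + 8.13)
ET = 0.78 * 0.3 * (0.46*32 + 8.13)
ET = 0.78 * 0.3 * 22.8500

5.3469 mm/day


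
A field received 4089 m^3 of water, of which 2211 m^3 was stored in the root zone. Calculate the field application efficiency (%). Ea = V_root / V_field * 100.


Ea = V_root / V_field * 100 = 2211 / 4089 * 100 = 54.0719%

54.0719 %


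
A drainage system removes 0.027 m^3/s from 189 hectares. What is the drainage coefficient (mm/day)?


DC = Q * 86400 / (A * 10000) * 1000
DC = 0.027 * 86400 / (189 * 10000) * 1000
DC = 2332800.0000 / 1890000

1.2343 mm/day


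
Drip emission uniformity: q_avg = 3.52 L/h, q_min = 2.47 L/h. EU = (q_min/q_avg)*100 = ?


EU = (q_min/q_avg)*100 = (2.47/3.52)*100 = 70.1705%

70.1705 %


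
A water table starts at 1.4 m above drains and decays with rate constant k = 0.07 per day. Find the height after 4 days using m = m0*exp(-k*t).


m = m0 * exp(-k*t)
m = 1.4 * exp(-0.07 * 4)
m = 1.4 * exp(-0.2800)

1.0581 m


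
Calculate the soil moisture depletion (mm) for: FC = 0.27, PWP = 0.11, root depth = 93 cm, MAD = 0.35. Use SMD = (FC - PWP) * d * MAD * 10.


SMD = (FC - PWP) * d * MAD * 10
SMD = (0.27 - 0.11) * 93 * 0.35 * 10
SMD = 0.1600 * 93 * 0.35 * 10

52.0800 mm


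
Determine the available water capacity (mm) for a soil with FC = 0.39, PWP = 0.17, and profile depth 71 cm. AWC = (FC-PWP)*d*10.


AWC = (FC - PWP) * d * 10
AWC = (0.39 - 0.17) * 71 * 10
AWC = 0.2200 * 71 * 10

156.2000 mm


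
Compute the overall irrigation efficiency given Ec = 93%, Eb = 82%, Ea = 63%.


Ec = 0.93, Eb = 0.82, Ea = 0.63
E = 0.93 * 0.82 * 0.63 * 100 = 48.0438%

48.0438 %


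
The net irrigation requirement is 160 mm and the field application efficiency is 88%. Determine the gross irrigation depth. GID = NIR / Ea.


Ea = 88% = 0.88
GID = NIR / Ea = 160 / 0.88 = 181.8182 mm

181.8182 mm


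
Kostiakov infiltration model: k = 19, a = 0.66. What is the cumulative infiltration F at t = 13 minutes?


F = k * t^a = 19 * 13^0.66
F = 19 * 5.435038

103.2657 mm


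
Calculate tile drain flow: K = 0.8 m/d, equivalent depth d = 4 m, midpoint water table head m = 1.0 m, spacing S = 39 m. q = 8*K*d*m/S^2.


q = 8*K*d*m/S^2
q = 8*0.8*4*1.0/39^2
q = 25.6000 / 1521

0.0168 m/d


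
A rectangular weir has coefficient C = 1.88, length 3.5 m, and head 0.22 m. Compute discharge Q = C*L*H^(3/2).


Q = C * L * H^(3/2) = 1.88 * 3.5 * 0.22^1.5 = 1.88 * 3.5 * 0.103189

0.6790 m^3/s


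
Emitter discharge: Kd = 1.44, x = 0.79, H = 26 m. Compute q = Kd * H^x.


q = Kd * H^x = 1.44 * 26^0.79 = 1.44 * 13.116832

18.8882 L/h


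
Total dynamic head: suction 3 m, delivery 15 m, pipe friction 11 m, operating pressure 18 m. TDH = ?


TDH = Hs + Hd + hf + Hp = 3 + 15 + 11 + 18 = 47

47 m


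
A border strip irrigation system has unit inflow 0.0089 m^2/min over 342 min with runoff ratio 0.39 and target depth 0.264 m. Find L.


L = q*t/((1+r)*Z)
L = 0.0089*342/((1+0.39)*0.264)
L = 3.0438/0.36696

8.2946 m


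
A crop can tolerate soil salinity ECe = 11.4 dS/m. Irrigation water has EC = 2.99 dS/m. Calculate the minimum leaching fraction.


LR = ECiw / (5*ECe - ECiw)
LR = 2.99 / (5*11.4 - 2.99)
LR = 2.99 / 54.0100

0.0554


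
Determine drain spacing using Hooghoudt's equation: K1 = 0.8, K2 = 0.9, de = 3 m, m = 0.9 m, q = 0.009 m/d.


S^2 = 8*K2*de*m/q + 4*K1*m^2/q
S^2 = 8*0.9*3*0.9/0.009 + 4*0.8*0.9^2/0.009
S = sqrt(2448.0000)

49.4773 m


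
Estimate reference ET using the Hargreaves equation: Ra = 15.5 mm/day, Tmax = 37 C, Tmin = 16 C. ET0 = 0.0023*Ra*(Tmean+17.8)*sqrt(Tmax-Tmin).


Tmean = (Tmax + Tmin)/2 = (37 + 16)/2 = 26.5
ET0 = 0.0023 * 15.5 * (26.5 + 17.8) * sqrt(37 - 16)
ET0 = 0.0023 * 15.5 * 44.3 * 4.582576

7.2372 mm/day


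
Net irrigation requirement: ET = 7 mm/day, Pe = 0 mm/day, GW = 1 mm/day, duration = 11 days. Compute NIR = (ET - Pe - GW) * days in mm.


Daily deficit = ET - Pe - GW = 7 - 0 - 1 = 6 mm/day
NIR = 6 * 11 = 66 mm

66.0000 mm


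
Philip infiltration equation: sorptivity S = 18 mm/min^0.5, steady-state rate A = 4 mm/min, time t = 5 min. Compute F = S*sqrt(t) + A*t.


F = S*sqrt(t) + A*t
F = 18*sqrt(5) + 4*5
F = 18*2.236068 + 20

60.2492 mm


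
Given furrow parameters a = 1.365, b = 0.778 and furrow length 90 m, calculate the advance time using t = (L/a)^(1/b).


t = (L/a)^(1/b)
t = (90/1.365)^(1/0.778)
t = 65.934066^(1/0.778)

217.8650 min


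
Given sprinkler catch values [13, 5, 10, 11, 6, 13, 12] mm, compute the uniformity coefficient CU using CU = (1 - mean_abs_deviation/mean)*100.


mean = 10.000000 mm
MAD = 2.571429 mm
CU = (1 - 2.571429/10.000000)*100

74.2857 %


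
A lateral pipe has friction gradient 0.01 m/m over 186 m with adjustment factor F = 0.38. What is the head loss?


hf = J * L * F = 0.01 * 186 * 0.38 = 0.7068 m

0.7068 m


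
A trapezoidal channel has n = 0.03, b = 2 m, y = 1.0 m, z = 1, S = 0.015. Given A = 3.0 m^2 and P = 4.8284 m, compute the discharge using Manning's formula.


R = A/P = 3.0/4.8284 = 0.621324
Q = (1/0.03) * 3.0 * 0.621324^(2/3) * 0.015^0.5

8.9178 m^3/s


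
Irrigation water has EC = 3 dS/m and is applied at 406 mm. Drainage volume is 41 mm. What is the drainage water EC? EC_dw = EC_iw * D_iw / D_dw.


EC_dw = EC_iw * D_iw / D_dw
EC_dw = 3 * 406 / 41
EC_dw = 1218 / 41

29.7073 dS/m


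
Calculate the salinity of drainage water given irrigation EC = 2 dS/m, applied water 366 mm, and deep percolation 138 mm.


EC_dw = EC_iw * D_iw / D_dw
EC_dw = 2 * 366 / 138
EC_dw = 732 / 138

5.3043 dS/m


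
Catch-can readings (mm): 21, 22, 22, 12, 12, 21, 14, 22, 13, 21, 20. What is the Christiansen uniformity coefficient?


mean = 18.181818 mm
MAD = 3.950413 mm
CU = (1 - 3.950413/18.181818)*100

78.2727 %


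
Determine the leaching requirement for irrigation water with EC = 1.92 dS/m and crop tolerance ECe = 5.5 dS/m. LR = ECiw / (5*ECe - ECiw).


LR = ECiw / (5*ECe - ECiw)
LR = 1.92 / (5*5.5 - 1.92)
LR = 1.92 / 25.5800

0.0751


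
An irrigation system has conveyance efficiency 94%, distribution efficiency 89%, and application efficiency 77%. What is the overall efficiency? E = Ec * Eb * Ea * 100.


Ec = 0.94, Eb = 0.89, Ea = 0.77
E = 0.94 * 0.89 * 0.77 * 100 = 64.4182%

64.4182 %


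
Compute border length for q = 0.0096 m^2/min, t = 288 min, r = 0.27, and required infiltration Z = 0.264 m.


L = q*t/((1+r)*Z)
L = 0.0096*288/((1+0.27)*0.264)
L = 2.7648/0.33528

8.2462 m


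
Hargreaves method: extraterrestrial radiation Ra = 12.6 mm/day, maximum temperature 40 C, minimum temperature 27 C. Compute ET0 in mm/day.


Tmean = (Tmax + Tmin)/2 = (40 + 27)/2 = 33.5
ET0 = 0.0023 * 12.6 * (33.5 + 17.8) * sqrt(40 - 27)
ET0 = 0.0023 * 12.6 * 51.3 * 3.605551

5.3603 mm/day


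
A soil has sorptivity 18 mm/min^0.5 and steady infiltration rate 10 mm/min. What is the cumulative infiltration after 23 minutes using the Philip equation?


F = S*sqrt(t) + A*t
F = 18*sqrt(23) + 10*23
F = 18*4.795832 + 230

316.3250 mm


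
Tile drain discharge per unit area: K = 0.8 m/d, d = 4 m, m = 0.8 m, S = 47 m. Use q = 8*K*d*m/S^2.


q = 8*K*d*m/S^2
q = 8*0.8*4*0.8/47^2
q = 20.4800 / 2209

0.0093 m/d


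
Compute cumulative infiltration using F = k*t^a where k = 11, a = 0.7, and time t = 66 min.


F = k * t^a = 11 * 66^0.7
F = 11 * 18.779359

206.5729 mm


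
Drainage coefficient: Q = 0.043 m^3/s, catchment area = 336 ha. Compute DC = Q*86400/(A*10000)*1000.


DC = Q * 86400 / (A * 10000) * 1000
DC = 0.043 * 86400 / (336 * 10000) * 1000
DC = 3715200.0000 / 3360000

1.1057 mm/day


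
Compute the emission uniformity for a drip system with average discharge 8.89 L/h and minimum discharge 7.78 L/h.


EU = (q_min/q_avg)*100 = (7.78/8.89)*100 = 87.5141%

87.5141 %


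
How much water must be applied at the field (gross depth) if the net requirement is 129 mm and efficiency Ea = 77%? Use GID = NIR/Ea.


Ea = 77% = 0.77
GID = NIR / Ea = 129 / 0.77 = 167.5325 mm

167.5325 mm


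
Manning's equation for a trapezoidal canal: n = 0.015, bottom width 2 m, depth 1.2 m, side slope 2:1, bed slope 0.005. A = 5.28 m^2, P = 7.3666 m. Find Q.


R = A/P = 5.28/7.3666 = 0.716749
Q = (1/0.015) * 5.28 * 0.716749^(2/3) * 0.005^0.5

19.9345 m^3/s


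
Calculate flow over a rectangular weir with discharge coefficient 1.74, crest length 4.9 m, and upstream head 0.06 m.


Q = C * L * H^(3/2) = 1.74 * 4.9 * 0.06^1.5 = 1.74 * 4.9 * 0.014697

0.1253 m^3/s


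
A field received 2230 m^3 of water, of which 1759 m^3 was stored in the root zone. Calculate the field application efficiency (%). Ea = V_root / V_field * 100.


Ea = V_root / V_field * 100 = 1759 / 2230 * 100 = 78.8789%

78.8789 %


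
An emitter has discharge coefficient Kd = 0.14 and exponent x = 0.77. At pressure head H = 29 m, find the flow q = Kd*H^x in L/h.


q = Kd * H^x = 0.14 * 29^0.77 = 0.14 * 13.367385

1.8714 L/h


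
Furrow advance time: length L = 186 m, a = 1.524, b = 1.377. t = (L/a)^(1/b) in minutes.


t = (L/a)^(1/b)
t = (186/1.524)^(1/1.377)
t = 122.047244^(1/1.377)

32.7545 min


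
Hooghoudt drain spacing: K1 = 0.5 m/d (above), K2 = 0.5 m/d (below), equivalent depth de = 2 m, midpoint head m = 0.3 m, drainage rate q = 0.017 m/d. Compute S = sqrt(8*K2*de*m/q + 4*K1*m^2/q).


S^2 = 8*K2*de*m/q + 4*K1*m^2/q
S^2 = 8*0.5*2*0.3/0.017 + 4*0.5*0.3^2/0.017
S = sqrt(151.7647)

12.3193 m


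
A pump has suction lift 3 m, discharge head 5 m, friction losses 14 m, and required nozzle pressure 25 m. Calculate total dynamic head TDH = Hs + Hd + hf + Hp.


TDH = Hs + Hd + hf + Hp = 3 + 5 + 14 + 25 = 47

47 m


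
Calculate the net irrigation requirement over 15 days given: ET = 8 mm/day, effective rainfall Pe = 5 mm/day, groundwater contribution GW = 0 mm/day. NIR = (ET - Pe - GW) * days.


Daily deficit = ET - Pe - GW = 8 - 5 - 0 = 3 mm/day
NIR = 3 * 15 = 45 mm

45.0000 mm


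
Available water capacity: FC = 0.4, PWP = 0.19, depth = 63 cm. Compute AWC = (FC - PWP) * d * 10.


AWC = (FC - PWP) * d * 10
AWC = (0.4 - 0.19) * 63 * 10
AWC = 0.2100 * 63 * 10

132.3000 mm


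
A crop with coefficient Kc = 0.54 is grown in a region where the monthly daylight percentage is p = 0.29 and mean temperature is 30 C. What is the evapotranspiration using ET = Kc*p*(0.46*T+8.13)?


ET = Kc * p * (0.46*T + 8.13)
ET = 0.54 * 0.29 * (0.46*30 + 8.13)
ET = 0.54 * 0.29 * 21.9300

3.4342 mm/day


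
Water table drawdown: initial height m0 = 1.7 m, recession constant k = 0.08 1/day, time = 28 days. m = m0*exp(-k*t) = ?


m = m0 * exp(-k*t)
m = 1.7 * exp(-0.08 * 28)
m = 1.7 * exp(-2.2400)

0.1810 m


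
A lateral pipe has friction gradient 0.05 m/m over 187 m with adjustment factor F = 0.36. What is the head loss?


hf = J * L * F = 0.05 * 187 * 0.36 = 3.3660 m

3.3660 m


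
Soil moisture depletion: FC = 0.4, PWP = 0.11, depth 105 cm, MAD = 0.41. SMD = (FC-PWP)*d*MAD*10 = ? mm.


SMD = (FC - PWP) * d * MAD * 10
SMD = (0.4 - 0.11) * 105 * 0.41 * 10
SMD = 0.2900 * 105 * 0.41 * 10

124.8450 mm


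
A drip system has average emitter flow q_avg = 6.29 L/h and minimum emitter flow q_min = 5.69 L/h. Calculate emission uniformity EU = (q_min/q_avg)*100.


EU = (q_min/q_avg)*100 = (5.69/6.29)*100 = 90.4610%

90.4610 %


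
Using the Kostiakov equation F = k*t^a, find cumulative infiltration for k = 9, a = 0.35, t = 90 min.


F = k * t^a = 9 * 90^0.35
F = 9 * 4.830420

43.4738 mm


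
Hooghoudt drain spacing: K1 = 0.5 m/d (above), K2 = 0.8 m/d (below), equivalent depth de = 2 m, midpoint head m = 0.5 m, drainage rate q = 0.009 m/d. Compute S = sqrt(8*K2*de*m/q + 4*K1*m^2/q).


S^2 = 8*K2*de*m/q + 4*K1*m^2/q
S^2 = 8*0.8*2*0.5/0.009 + 4*0.5*0.5^2/0.009
S = sqrt(766.6667)

27.6887 m


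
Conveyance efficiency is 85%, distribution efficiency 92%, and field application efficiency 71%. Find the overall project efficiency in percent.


Ec = 0.85, Eb = 0.92, Ea = 0.71
E = 0.85 * 0.92 * 0.71 * 100 = 55.5220%

55.5220 %


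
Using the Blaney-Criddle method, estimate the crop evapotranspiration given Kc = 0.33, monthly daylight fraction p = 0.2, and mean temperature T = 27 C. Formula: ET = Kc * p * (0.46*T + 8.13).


ET = Kc * p * (0.46*T + 8.13)
ET = 0.33 * 0.2 * (0.46*27 + 8.13)
ET = 0.33 * 0.2 * 20.5500

1.3563 mm/day


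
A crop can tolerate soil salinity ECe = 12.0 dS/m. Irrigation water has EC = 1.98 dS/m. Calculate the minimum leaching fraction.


LR = ECiw / (5*ECe - ECiw)
LR = 1.98 / (5*12.0 - 1.98)
LR = 1.98 / 58.0200

0.0341


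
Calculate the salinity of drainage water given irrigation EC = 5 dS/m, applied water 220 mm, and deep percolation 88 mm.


EC_dw = EC_iw * D_iw / D_dw
EC_dw = 5 * 220 / 88
EC_dw = 1100 / 88

12.5000 dS/m


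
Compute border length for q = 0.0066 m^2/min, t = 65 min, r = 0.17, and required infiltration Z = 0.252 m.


L = q*t/((1+r)*Z)
L = 0.0066*65/((1+0.17)*0.252)
L = 0.429/0.29484

1.4550 m


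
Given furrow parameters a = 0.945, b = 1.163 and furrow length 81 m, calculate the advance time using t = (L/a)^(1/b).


t = (L/a)^(1/b)
t = (81/0.945)^(1/1.163)
t = 85.714286^(1/1.163)

45.9332 min


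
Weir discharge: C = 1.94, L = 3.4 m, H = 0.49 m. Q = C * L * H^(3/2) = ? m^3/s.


Q = C * L * H^(3/2) = 1.94 * 3.4 * 0.49^1.5 = 1.94 * 3.4 * 0.343000

2.2624 m^3/s


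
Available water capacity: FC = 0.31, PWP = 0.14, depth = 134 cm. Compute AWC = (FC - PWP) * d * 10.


AWC = (FC - PWP) * d * 10
AWC = (0.31 - 0.14) * 134 * 10
AWC = 0.1700 * 134 * 10

227.8000 mm


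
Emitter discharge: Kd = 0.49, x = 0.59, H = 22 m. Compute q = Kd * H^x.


q = Kd * H^x = 0.49 * 22^0.59 = 0.49 * 6.194830

3.0355 L/h


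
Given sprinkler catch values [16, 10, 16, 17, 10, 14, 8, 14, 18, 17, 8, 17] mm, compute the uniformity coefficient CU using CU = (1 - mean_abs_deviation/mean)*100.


mean = 13.750000 mm
MAD = 3.166667 mm
CU = (1 - 3.166667/13.750000)*100

76.9697 %


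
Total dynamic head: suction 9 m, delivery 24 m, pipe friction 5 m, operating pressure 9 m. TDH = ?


TDH = Hs + Hd + hf + Hp = 9 + 24 + 5 + 9 = 47

47 m


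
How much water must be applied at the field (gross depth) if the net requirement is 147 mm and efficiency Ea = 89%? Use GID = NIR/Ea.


Ea = 89% = 0.89
GID = NIR / Ea = 147 / 0.89 = 165.1685 mm

165.1685 mm


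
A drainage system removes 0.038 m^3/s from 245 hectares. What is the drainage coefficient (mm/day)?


DC = Q * 86400 / (A * 10000) * 1000
DC = 0.038 * 86400 / (245 * 10000) * 1000
DC = 3283200.0000 / 2450000

1.3401 mm/day


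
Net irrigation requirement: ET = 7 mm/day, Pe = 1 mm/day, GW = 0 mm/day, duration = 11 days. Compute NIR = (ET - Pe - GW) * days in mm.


Daily deficit = ET - Pe - GW = 7 - 1 - 0 = 6 mm/day
NIR = 6 * 11 = 66 mm

66.0000 mm


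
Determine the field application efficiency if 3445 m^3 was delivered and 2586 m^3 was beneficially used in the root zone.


Ea = V_root / V_field * 100 = 2586 / 3445 * 100 = 75.0653%

75.0653 %


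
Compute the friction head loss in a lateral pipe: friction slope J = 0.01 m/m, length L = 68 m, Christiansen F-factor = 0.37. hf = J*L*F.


hf = J * L * F = 0.01 * 68 * 0.37 = 0.2516 m

0.2516 m


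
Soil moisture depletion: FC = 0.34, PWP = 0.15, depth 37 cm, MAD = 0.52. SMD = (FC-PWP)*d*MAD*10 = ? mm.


SMD = (FC - PWP) * d * MAD * 10
SMD = (0.34 - 0.15) * 37 * 0.52 * 10
SMD = 0.1900 * 37 * 0.52 * 10

36.5560 mm


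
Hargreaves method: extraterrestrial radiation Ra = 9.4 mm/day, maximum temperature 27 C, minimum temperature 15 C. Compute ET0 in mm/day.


Tmean = (Tmax + Tmin)/2 = (27 + 15)/2 = 21.0
ET0 = 0.0023 * 9.4 * (21.0 + 17.8) * sqrt(27 - 15)
ET0 = 0.0023 * 9.4 * 38.8 * 3.464102

2.9059 mm/day


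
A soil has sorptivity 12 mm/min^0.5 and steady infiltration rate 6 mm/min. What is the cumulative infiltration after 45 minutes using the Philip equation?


F = S*sqrt(t) + A*t
F = 12*sqrt(45) + 6*45
F = 12*6.708204 + 270

350.4984 mm


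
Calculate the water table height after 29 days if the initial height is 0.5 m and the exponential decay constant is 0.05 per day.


m = m0 * exp(-k*t)
m = 0.5 * exp(-0.05 * 29)
m = 0.5 * exp(-1.4500)

0.1173 m


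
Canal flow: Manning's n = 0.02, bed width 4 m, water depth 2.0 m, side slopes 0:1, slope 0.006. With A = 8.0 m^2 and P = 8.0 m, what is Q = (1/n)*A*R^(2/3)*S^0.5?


R = A/P = 8.0/8.0 = 1.000000
Q = (1/0.02) * 8.0 * 1.000000^(2/3) * 0.006^0.5

30.9839 m^3/s


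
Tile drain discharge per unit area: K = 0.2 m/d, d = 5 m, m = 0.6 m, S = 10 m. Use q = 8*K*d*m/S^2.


q = 8*K*d*m/S^2
q = 8*0.2*5*0.6/10^2
q = 4.8000 / 100

0.0480 m/d


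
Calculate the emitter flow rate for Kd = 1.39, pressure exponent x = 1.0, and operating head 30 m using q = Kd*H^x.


q = Kd * H^x = 1.39 * 30^1.0 = 1.39 * 30.000000

41.7000 L/h


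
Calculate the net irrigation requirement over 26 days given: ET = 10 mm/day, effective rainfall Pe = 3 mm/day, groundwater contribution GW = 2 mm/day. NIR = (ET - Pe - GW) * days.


Daily deficit = ET - Pe - GW = 10 - 3 - 2 = 5 mm/day
NIR = 5 * 26 = 130 mm

130.0000 mm


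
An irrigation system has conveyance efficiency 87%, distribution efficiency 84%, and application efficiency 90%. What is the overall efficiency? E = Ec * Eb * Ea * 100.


Ec = 0.87, Eb = 0.84, Ea = 0.9
E = 0.87 * 0.84 * 0.9 * 100 = 65.7720%

65.7720 %


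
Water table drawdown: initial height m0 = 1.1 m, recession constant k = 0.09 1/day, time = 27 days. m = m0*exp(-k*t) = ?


m = m0 * exp(-k*t)
m = 1.1 * exp(-0.09 * 27)
m = 1.1 * exp(-2.4300)

0.0968 m


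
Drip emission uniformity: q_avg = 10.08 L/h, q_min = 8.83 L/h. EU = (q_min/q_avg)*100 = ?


EU = (q_min/q_avg)*100 = (8.83/10.08)*100 = 87.5992%

87.5992 %


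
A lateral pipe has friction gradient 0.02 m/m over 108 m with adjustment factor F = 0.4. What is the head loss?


hf = J * L * F = 0.02 * 108 * 0.4 = 0.8640 m

0.8640 m


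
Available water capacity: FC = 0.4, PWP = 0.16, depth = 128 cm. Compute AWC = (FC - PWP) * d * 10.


AWC = (FC - PWP) * d * 10
AWC = (0.4 - 0.16) * 128 * 10
AWC = 0.2400 * 128 * 10

307.2000 mm


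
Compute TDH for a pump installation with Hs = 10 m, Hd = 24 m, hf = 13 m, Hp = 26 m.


TDH = Hs + Hd + hf + Hp = 10 + 24 + 13 + 26 = 73

73 m


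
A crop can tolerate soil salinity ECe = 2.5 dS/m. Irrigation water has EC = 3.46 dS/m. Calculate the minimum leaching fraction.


LR = ECiw / (5*ECe - ECiw)
LR = 3.46 / (5*2.5 - 3.46)
LR = 3.46 / 9.0400

0.3827


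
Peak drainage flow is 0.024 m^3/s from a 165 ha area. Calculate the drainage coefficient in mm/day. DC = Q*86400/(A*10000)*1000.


DC = Q * 86400 / (A * 10000) * 1000
DC = 0.024 * 86400 / (165 * 10000) * 1000
DC = 2073600.0000 / 1650000

1.2567 mm/day


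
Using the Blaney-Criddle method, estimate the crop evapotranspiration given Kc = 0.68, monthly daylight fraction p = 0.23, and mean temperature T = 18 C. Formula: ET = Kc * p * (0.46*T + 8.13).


ET = Kc * p * (0.46*T + 8.13)
ET = 0.68 * 0.23 * (0.46*18 + 8.13)
ET = 0.68 * 0.23 * 16.4100

2.5665 mm/day


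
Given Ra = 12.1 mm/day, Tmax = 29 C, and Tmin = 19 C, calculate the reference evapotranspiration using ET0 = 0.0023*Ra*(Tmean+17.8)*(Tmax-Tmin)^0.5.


Tmean = (Tmax + Tmin)/2 = (29 + 19)/2 = 24.0
ET0 = 0.0023 * 12.1 * (24.0 + 17.8) * sqrt(29 - 19)
ET0 = 0.0023 * 12.1 * 41.8 * 3.162278

3.6787 mm/day


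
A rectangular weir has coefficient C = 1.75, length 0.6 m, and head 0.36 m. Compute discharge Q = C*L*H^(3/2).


Q = C * L * H^(3/2) = 1.75 * 0.6 * 0.36^1.5 = 1.75 * 0.6 * 0.216000

0.2268 m^3/s


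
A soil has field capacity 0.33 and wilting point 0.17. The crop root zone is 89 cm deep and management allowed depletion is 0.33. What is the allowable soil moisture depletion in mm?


SMD = (FC - PWP) * d * MAD * 10
SMD = (0.33 - 0.17) * 89 * 0.33 * 10
SMD = 0.1600 * 89 * 0.33 * 10

46.9920 mm


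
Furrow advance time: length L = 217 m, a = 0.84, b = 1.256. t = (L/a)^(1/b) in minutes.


t = (L/a)^(1/b)
t = (217/0.84)^(1/1.256)
t = 258.333333^(1/1.256)

83.2771 min


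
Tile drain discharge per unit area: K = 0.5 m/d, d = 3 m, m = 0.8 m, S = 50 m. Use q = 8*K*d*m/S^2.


q = 8*K*d*m/S^2
q = 8*0.5*3*0.8/50^2
q = 9.6000 / 2500

0.0038 m/d


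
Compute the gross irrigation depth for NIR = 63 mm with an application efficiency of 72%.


Ea = 72% = 0.72
GID = NIR / Ea = 63 / 0.72 = 87.5000 mm

87.5000 mm


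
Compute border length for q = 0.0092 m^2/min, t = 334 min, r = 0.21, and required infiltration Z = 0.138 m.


L = q*t/((1+r)*Z)
L = 0.0092*334/((1+0.21)*0.138)
L = 3.0728/0.16698

18.4022 m


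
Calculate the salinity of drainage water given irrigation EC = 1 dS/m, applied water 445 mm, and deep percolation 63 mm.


EC_dw = EC_iw * D_iw / D_dw
EC_dw = 1 * 445 / 63
EC_dw = 445 / 63

7.0635 dS/m


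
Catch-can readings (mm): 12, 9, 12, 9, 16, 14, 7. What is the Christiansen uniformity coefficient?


mean = 11.285714 mm
MAD = 2.530612 mm
CU = (1 - 2.530612/11.285714)*100

77.5769 %


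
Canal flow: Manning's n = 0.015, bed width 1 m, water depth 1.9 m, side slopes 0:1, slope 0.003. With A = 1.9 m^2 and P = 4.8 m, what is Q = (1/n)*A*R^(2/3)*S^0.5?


R = A/P = 1.9/4.8 = 0.395833
Q = (1/0.015) * 1.9 * 0.395833^(2/3) * 0.003^0.5

3.7402 m^3/s


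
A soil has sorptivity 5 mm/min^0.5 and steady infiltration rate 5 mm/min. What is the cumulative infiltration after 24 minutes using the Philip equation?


F = S*sqrt(t) + A*t
F = 5*sqrt(24) + 5*24
F = 5*4.898979 + 120

144.4949 mm


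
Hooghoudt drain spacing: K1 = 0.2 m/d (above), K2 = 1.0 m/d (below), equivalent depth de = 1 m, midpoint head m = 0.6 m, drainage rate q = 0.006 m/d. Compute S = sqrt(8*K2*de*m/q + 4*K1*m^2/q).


S^2 = 8*K2*de*m/q + 4*K1*m^2/q
S^2 = 8*1.0*1*0.6/0.006 + 4*0.2*0.6^2/0.006
S = sqrt(848.0000)

29.1204 m


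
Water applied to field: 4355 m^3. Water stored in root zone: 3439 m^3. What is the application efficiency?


Ea = V_root / V_field * 100 = 3439 / 4355 * 100 = 78.9667%

78.9667 %


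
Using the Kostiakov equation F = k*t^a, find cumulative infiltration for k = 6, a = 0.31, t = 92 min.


F = k * t^a = 6 * 92^0.31
F = 6 * 4.062321

24.3739 mm


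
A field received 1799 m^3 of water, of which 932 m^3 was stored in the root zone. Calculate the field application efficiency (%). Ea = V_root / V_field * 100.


Ea = V_root / V_field * 100 = 932 / 1799 * 100 = 51.8066%

51.8066 %


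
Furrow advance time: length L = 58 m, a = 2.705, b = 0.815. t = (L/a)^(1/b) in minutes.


t = (L/a)^(1/b)
t = (58/2.705)^(1/0.815)
t = 21.441774^(1/0.815)

42.9980 min


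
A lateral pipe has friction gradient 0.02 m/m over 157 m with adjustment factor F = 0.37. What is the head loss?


hf = J * L * F = 0.02 * 157 * 0.37 = 1.1618 m

1.1618 m


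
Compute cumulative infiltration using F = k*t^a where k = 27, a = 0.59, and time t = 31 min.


F = k * t^a = 27 * 31^0.59
F = 27 * 7.584089

204.7704 mm


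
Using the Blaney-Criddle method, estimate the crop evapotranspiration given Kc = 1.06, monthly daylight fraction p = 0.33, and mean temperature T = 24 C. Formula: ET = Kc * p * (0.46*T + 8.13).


ET = Kc * p * (0.46*T + 8.13)
ET = 1.06 * 0.33 * (0.46*24 + 8.13)
ET = 1.06 * 0.33 * 19.1700

6.7057 mm/day


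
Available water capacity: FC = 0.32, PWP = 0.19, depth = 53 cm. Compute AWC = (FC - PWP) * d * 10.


AWC = (FC - PWP) * d * 10
AWC = (0.32 - 0.19) * 53 * 10
AWC = 0.1300 * 53 * 10

68.9000 mm


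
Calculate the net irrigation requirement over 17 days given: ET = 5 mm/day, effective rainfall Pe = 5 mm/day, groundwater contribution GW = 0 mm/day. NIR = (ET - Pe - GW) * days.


Daily deficit = ET - Pe - GW = 5 - 5 - 0 = 0 mm/day
NIR = 0 * 17 = 0 mm

0 mm


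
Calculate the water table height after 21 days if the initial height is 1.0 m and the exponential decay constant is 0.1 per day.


m = m0 * exp(-k*t)
m = 1.0 * exp(-0.1 * 21)
m = 1.0 * exp(-2.1000)

0.1225 m


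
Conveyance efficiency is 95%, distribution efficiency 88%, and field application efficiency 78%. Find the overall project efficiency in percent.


Ec = 0.95, Eb = 0.88, Ea = 0.78
E = 0.95 * 0.88 * 0.78 * 100 = 65.2080%

65.2080 %


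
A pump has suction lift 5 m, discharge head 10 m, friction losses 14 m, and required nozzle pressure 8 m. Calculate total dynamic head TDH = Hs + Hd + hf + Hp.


TDH = Hs + Hd + hf + Hp = 5 + 10 + 14 + 8 = 37

37 m


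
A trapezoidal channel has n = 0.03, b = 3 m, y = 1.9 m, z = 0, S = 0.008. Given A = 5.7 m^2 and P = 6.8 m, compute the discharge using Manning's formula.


R = A/P = 5.7/6.8 = 0.838235
Q = (1/0.03) * 5.7 * 0.838235^(2/3) * 0.008^0.5

15.1081 m^3/s


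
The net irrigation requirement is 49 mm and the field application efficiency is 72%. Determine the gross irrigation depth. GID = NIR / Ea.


Ea = 72% = 0.72
GID = NIR / Ea = 49 / 0.72 = 68.0556 mm

68.0556 mm


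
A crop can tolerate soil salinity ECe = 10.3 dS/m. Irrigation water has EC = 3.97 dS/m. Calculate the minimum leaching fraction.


LR = ECiw / (5*ECe - ECiw)
LR = 3.97 / (5*10.3 - 3.97)
LR = 3.97 / 47.5300

0.0835


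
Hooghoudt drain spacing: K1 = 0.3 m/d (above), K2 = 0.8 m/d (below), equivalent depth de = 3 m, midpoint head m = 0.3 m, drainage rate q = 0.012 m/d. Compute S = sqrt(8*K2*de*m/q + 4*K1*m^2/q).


S^2 = 8*K2*de*m/q + 4*K1*m^2/q
S^2 = 8*0.8*3*0.3/0.012 + 4*0.3*0.3^2/0.012
S = sqrt(489.0000)

22.1133 m


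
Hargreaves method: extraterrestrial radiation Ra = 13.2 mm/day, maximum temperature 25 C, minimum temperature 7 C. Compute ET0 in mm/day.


Tmean = (Tmax + Tmin)/2 = (25 + 7)/2 = 16.0
ET0 = 0.0023 * 13.2 * (16.0 + 17.8) * sqrt(25 - 7)
ET0 = 0.0023 * 13.2 * 33.8 * 4.242641

4.3537 mm/day


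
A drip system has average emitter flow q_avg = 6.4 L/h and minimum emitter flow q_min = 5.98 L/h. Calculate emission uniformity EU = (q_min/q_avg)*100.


EU = (q_min/q_avg)*100 = (5.98/6.4)*100 = 93.4375%

93.4375 %


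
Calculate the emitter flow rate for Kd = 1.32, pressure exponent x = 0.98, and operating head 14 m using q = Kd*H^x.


q = Kd * H^x = 1.32 * 14^0.98 = 1.32 * 13.280226

17.5299 L/h


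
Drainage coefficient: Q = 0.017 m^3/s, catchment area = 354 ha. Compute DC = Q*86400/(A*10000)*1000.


DC = Q * 86400 / (A * 10000) * 1000
DC = 0.017 * 86400 / (354 * 10000) * 1000
DC = 1468800.0000 / 3540000

0.4149 mm/day
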